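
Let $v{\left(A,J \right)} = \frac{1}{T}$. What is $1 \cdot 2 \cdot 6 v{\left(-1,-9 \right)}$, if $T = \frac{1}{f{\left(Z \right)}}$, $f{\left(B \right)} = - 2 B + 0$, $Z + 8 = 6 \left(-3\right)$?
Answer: $624$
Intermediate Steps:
$Z = -26$ ($Z = -8 + 6 \left(-3\right) = -8 - 18 = -26$)
$f{\left(B \right)} = - 2 B$
$T = \frac{1}{52}$ ($T = \frac{1}{\left(-2\right) \left(-26\right)} = \frac{1}{52} \approx 0.019231$)
$v{\left(A,J \right)} = 52$ ($v{\left(A,J \right)} = \frac{1}{\frac{1}{52}} = 52$)
$1 \cdot 2 \cdot 6 v{\left(-1,-9 \right)} = 1 \cdot 2 \cdot 6 \cdot 52 = 2 \cdot 6 \cdot 52 = 12 \cdot 52 = 624$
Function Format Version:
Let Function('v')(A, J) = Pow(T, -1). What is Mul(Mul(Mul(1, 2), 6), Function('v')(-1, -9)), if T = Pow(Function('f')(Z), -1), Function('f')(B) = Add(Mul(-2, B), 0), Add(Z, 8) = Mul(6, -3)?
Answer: 624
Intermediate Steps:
Z = -26 (Z = Add(-8, Mul(6, -3)) = Add(-8, -18) = -26)
Function('f')(B) = Mul(-2, B)
T = Rational(1, 52) (T = Pow(Mul(-2, -26), -1) = Pow(52, -1) = Rational(1, 52) ≈ 0.019231)
Function('v')(A, J) = 52 (Function('v')(A, J) = Pow(Rational(1, 52), -1) = 52)
Mul(Mul(Mul(1, 2), 6), Function('v')(-1, -9)) = Mul(Mul(Mul(1, 2), 6), 52) = Mul(Mul(2, 6), 52) = Mul(12, 52) = 624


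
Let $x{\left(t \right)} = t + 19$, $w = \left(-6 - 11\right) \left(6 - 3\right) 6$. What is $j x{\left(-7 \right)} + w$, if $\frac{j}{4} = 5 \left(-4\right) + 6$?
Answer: $-978$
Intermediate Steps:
$j = -56$ ($j = 4 \left(5 \left(-4\right) + 6\right) = 4 \left(-20 + 6\right) = 4 \left(-14\right) = -56$)
$w = -306$ ($w = - 17 \cdot 3 \cdot 6 = \left(-17\right) 18 = -306$)
$x{\left(t \right)} = 19 + t$
$j x{\left(-7 \right)} + w = - 56 \left(19 - 7\right) - 306 = \left(-56\right) 12 - 306 = -672 - 306 = -978$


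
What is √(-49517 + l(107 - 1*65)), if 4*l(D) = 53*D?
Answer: I*√195842/2 ≈ 221.27*I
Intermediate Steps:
l(D) = 53*D/4 (l(D) = (53*D)/4 = 53*D/4)
√(-49517 + l(107 - 1*65)) = √(-49517 + 53*(107 - 1*65)/4) = √(-49517 + 53*(107 - 65)/4) = √(-49517 + (53/4)*42) = √(-49517 + 1113/2) = √(-97921/2) = I*√195842/2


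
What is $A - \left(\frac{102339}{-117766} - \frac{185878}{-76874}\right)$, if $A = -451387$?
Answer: $- \frac{17170106305515}{38038418} \approx -4.5139 \cdot 10^{5}$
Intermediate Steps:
$A - \left(\frac{102339}{-117766} - \frac{185878}{-76874}\right) = -451387 - \left(\frac{102339}{-117766} - \frac{185878}{-76874}\right) = -451387 - \left(102339 \left(- \frac{1}{117766}\right) - - \frac{781}{323}\right) = -451387 - \left(- \frac{102339}{117766} + \frac{781}{323}\right) = -451387 - \frac{58919749}{38038418} = - \frac{17170106305515}{38038418}$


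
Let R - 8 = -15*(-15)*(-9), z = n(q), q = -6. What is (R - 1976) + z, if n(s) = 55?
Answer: -3938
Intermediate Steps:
z = 55
R = -2017 (R = 8 - 15*(-15)*(-9) = 8 + 225*(-9) = 8 - 2025 = -2017)
(R - 1976) + z = (-2017 - 1976) + 55 = -3993 + 55 = -3938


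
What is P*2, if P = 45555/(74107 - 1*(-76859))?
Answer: 15185/25161 ≈ 0.60351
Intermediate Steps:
P = 15185/50322 (P = 45555/(74107 + 76859) = 45555/150966 = 45555*(1/150966) = 15185/50322 ≈ 0.30176)
P*2 = (15185/50322)*2 = 15185/25161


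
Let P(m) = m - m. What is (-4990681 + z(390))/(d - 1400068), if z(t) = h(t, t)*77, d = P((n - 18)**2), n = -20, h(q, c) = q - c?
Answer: 4990681/1400068 ≈ 3.5646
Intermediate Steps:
P(m) = 0
d = 0
z(t) = 0 (z(t) = (t - t)*77 = 0*77 = 0)
(-4990681 + z(390))/(d - 1400068) = (-4990681 + 0)/(0 - 1400068) = -4990681/(-1400068) = -4990681*(-1/1400068) = 4990681/1400068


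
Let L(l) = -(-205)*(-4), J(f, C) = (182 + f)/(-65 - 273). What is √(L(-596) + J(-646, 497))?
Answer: 18*I*√427/13 ≈ 28.612*I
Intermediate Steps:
J(f, C) = -7/13 - f/338 (J(f, C) = (182 + f)/(-338) = (182 + f)*(-1/338) = -7/13 - f/338)
L(l) = -820 (L(l) = -41*20 = -820)
√(L(-596) + J(-646, 497)) = √(-820 + (-7/13 - 1/338*(-646))) = √(-820 + (-7/13 + 323/169)) = √(-820 + 232/169) = √(-138348/169) = 18*I*√427/13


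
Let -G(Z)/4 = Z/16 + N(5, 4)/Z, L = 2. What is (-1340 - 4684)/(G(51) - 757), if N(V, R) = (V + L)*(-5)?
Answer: 1228896/156469 ≈ 7.8539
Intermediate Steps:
N(V, R) = -10 - 5*V (N(V, R) = (V + 2)*(-5) = (2 + V)*(-5) = -10 - 5*V)
G(Z) = 140/Z - Z/4 (G(Z) = -4*(Z/16 + (-10 - 5*5)/Z) = -4*(Z*(1/16) + (-10 - 25)/Z) = -4*(Z/16 - 35/Z) = -4*(-35/Z + Z/16) = 140/Z - Z/4)
(-1340 - 4684)/(G(51) - 757) = (-1340 - 4684)/((140/51 - ¼*51) - 757) = -6024/((140*(1/51) - 51/4) - 757) = -6024/((140/51 - 51/4) - 757) = -6024/(-2041/204 - 757) = -6024/(-156469/204) = -6024*(-204/156469) = 1228896/156469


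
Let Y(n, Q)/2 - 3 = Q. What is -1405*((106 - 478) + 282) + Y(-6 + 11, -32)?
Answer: 126392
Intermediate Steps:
Y(n, Q) = 6 + 2*Q
-1405*((106 - 478) + 282) + Y(-6 + 11, -32) = -1405*((106 - 478) + 282) + (6 + 2*(-32)) = -1405*(-372 + 282) + (6 - 64) = -1405*(-90) - 58 = 126450 - 58 = 126392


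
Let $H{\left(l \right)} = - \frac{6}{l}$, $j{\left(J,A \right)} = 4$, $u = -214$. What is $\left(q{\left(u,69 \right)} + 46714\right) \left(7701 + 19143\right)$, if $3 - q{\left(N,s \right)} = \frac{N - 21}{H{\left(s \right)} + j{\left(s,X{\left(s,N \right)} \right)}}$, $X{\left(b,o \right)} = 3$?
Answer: $\frac{3767049838}{3} \approx 1.2557 \cdot 10^{9}$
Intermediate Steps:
$q{\left(N,s \right)} = 3 - \frac{-21 + N}{4 - \frac{6}{s}}$ ($q{\left(N,s \right)} = 3 - \frac{N - 21}{- \frac{6}{s} + 4} = 3 - \frac{-21 + N}{4 - \frac{6}{s}}$)
$\left(q{\left(u,69 \right)} + 46714\right) \left(7701 + 19143\right) = \left(\frac{-18 + 69 \left(33 - -214\right)}{2 \left(-3 + 2 \cdot 69\right)} + 46714\right) \left(7701 + 19143\right) = \left(\frac{-18 + 69 \left(33 + 214\right)}{2 \left(-3 + 138\right)} + 46714\right) 26844 = \left(\frac{-18 + 69 \cdot 247}{2 \cdot 135} + 46714\right) 26844 = \left(\frac{1}{2} \cdot \frac{1}{135} \left(-18 + 17043\right) + 46714\right) 26844 = \left(\frac{1}{2} \cdot \frac{1}{135} \cdot 17025 + 46714\right) 26844 = \left(\frac{1135}{18} + 46714\right) 26844 = \frac{841987}{18} \cdot 26844 = \frac{3767049838}{3}$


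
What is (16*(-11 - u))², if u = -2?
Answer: 20736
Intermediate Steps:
(16*(-11 - u))² = (16*(-11 - 1*(-2)))² = (16*(-11 + 2))² = (16*(-9))² = (-144)² = 20736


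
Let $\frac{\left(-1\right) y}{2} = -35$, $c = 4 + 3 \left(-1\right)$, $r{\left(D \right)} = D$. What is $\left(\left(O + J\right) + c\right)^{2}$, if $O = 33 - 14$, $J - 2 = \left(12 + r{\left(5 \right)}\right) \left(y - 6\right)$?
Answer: $1232100$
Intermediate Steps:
$c = 1$ ($c = 4 - 3 = 1$)
$y = 70$ ($y = \left(-2\right) \left(-35\right) = 70$)
$J = 1090$ ($J = 2 + \left(12 + 5\right) \left(70 - 6\right) = 2 + 17 \cdot 64 = 2 + 1088 = 1090$)
$O = 19$
$\left(\left(O + J\right) + c\right)^{2} = \left(\left(19 + 1090\right) + 1\right)^{2} = \left(1109 + 1\right)^{2} = 1110^{2} = 1232100$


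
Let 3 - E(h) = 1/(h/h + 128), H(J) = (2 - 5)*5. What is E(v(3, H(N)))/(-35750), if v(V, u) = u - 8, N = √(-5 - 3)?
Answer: -193/2305875 ≈ -8.3699e-5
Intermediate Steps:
N = 2*I*√2 (N = √(-8) = 2*I*√2 ≈ 2.8284*I)
H(J) = -15 (H(J) = -3*5 = -15)
v(V, u) = -8 + u
E(h) = 386/129 (E(h) = 3 - 1/(h/h + 128) = 3 - 1/(1 + 128) = 3 - 1/129 = 386/129)
E(v(3, H(N)))/(-35750) = (386/129)/(-35750) = (386/129)*(-1/35750) = -193/2305875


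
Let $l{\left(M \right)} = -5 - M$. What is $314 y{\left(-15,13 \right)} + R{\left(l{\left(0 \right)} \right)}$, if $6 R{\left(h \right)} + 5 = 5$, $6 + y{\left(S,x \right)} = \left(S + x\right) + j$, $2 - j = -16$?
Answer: $3140$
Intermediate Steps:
$j = 18$ ($j = 2 - -16 = 2 + 16 = 18$)
$y{\left(S,x \right)} = 12 + S + x$ ($y{\left(S,x \right)} = -6 + \left(\left(S + x\right) + 18\right) = -6 + \left(18 + S + x\right) = 12 + S + x$)
$R{\left(h \right)} = 0$ ($R{\left(h \right)} = - \frac{5}{6} + \frac{1}{6} \cdot 5 = - \frac{5}{6} + \frac{5}{6} = 0$)
$314 y{\left(-15,13 \right)} + R{\left(l{\left(0 \right)} \right)} = 314 \left(12 - 15 + 13\right) + 0 = 314 \cdot 10 + 0 = 3140 + 0 = 3140$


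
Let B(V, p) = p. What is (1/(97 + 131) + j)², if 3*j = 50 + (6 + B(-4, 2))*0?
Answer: 1605289/5776 ≈ 277.92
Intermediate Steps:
j = 50/3 (j = (50 + (6 + 2)*0)/3 = (50 + 8*0)/3 = (50 + 0)/3 = (⅓)*50 = 50/3 ≈ 16.667)
(1/(97 + 131) + j)² = (1/(97 + 131) + 50/3)² = (1/228 + 50/3)² = (1267/76)² = 1605289/5776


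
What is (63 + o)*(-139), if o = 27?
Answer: -12510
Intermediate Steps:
(63 + o)*(-139) = (63 + 27)*(-139) = 90*(-139) = -12510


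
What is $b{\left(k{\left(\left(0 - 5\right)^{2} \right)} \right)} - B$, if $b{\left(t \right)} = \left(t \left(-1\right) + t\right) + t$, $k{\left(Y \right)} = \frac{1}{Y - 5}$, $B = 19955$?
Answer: $- \frac{399099}{20} \approx -19955.0$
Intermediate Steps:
$k{\left(Y \right)} = \frac{1}{-5 + Y}$
$b{\left(t \right)} = t$ ($b{\left(t \right)} = \left(- t + t\right) + t = 0 + t = t$)
$b{\left(k{\left(\left(0 - 5\right)^{2} \right)} \right)} - B = \frac{1}{-5 + \left(0 - 5\right)^{2}} - 19955 = \frac{1}{-5 + \left(-5\right)^{2}} - 19955 = \frac{1}{-5 + 25} - 19955 = \frac{1}{20} - 19955 = - \frac{399099}{20}$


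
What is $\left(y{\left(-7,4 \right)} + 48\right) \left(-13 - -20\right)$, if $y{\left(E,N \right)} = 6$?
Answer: $378$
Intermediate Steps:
$\left(y{\left(-7,4 \right)} + 48\right) \left(-13 - -20\right) = \left(6 + 48\right) \left(-13 - -20\right) = 54 \left(-13 + 20\right) = 54 \cdot 7 = 378$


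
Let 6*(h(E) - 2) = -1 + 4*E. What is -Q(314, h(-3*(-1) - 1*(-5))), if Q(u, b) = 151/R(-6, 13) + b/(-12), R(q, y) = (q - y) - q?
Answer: 11431/936 ≈ 12.213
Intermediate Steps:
R(q, y) = -y
h(E) = 11/6 + 2*E/3 (h(E) = 2 + (-1 + 4*E)/6 = 2 + (-⅙ + 2*E/3) = 11/6 + 2*E/3)
Q(u, b) = -151/13 - b/12 (Q(u, b) = 151/((-1*13)) + b/(-12) = 151/(-13) + b*(-1/12) = 151*(-1/13) - b/12 = -151/13 - b/12)
-Q(314, h(-3*(-1) - 1*(-5))) = -(-151/13 - (11/6 + 2*(-3*(-1) - 1*(-5))/3)/12) = -(-151/13 - (11/6 + 2*(3 + 5)/3)/12) = -(-151/13 - (11/6 + (⅔)*8)/12) = -(-151/13 - (11/6 + 16/3)/12) = -(-151/13 - 1/12*43/6) = -(-151/13 - 43/72) = -1*(-11431/936) = 11431/936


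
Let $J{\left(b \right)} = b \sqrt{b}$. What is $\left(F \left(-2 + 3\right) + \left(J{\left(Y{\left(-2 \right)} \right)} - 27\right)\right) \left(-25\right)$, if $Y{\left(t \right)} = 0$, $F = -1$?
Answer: $700$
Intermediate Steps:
$J{\left(b \right)} = b^{\frac{3}{2}}$
$\left(F \left(-2 + 3\right) + \left(J{\left(Y{\left(-2 \right)} \right)} - 27\right)\right) \left(-25\right) = \left(- (-2 + 3) - \left(27 - 0^{\frac{3}{2}}\right)\right) \left(-25\right) = \left(\left(-1\right) 1 + \left(0 - 27\right)\right) \left(-25\right) = \left(-1 - 27\right) \left(-25\right) = \left(-28\right) \left(-25\right) = 700$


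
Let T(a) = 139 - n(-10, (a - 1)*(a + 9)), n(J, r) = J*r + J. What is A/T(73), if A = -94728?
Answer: -94728/59189 ≈ -1.6004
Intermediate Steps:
n(J, r) = J + J*r
T(a) = 149 + 10*(-1 + a)*(9 + a) (T(a) = 139 - (-10)*(1 + (a - 1)*(a + 9)) = 139 - (-10)*(1 + (-1 + a)*(9 + a)) = 139 - (-10 - 10*(-1 + a)*(9 + a)) = 139 + (10 + 10*(-1 + a)*(9 + a)) = 149 + 10*(-1 + a)*(9 + a))
A/T(73) = -94728/(59 + 10*73**2 + 80*73) = -94728/(59 + 10*5329 + 5840) = -94728/(59 + 53290 + 5840) = -94728/59189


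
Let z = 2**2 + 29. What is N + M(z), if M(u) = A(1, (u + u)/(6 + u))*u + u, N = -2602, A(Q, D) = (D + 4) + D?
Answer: -30229/13 ≈ -2325.3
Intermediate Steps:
z = 33 (z = 4 + 29 = 33)
A(Q, D) = 4 + 2*D (A(Q, D) = (4 + D) + D = 4 + 2*D)
M(u) = u + u*(4 + 4*u/(6 + u)) (M(u) = (4 + 2*((u + u)/(6 + u)))*u + u = (4 + 2*((2*u)/(6 + u)))*u + u = (4 + 2*(2*u/(6 + u)))*u + u = (4 + 4*u/(6 + u))*u + u = u*(4 + 4*u/(6 + u)) + u = u + u*(4 + 4*u/(6 + u)))
N + M(z) = -2602 + 3*33*(10 + 3*33)/(6 + 33) = -2602 + 3*33*(10 + 99)/39 = -2602 + 3*33*(1/39)*109 = -2602 + 3597/13 = -30229/13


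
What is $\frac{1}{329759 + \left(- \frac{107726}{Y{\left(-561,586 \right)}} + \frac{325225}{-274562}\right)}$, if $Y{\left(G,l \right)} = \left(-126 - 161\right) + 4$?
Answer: $\frac{77701046}{25652104655251} \approx 3.029 \cdot 10^{-6}$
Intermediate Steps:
$Y{\left(G,l \right)} = -283$ ($Y{\left(G,l \right)} = -287 + 4 = -283$)
$\frac{1}{329759 + \left(- \frac{107726}{Y{\left(-561,586 \right)}} + \frac{325225}{-274562}\right)} = \frac{1}{329759 + \left(- \frac{107726}{-283} + \frac{325225}{-274562}\right)} = \frac{1}{329759 + \left(\left(-107726\right) \left(- \frac{1}{283}\right) + 325225 \left(- \frac{1}{274562}\right)\right)} = \frac{1}{329759 + \left(\frac{107726}{283} - \frac{325225}{274562}\right)} = \frac{1}{329759 + \frac{29485427337}{77701046}} = \frac{1}{\frac{25652104655251}{77701046}} = \frac{77701046}{25652104655251}$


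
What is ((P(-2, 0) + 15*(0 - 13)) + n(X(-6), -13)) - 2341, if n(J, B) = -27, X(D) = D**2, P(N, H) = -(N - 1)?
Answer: -2560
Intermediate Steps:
P(N, H) = 1 - N (P(N, H) = -(-1 + N) = 1 - N)
((P(-2, 0) + 15*(0 - 13)) + n(X(-6), -13)) - 2341 = (((1 - 1*(-2)) + 15*(0 - 13)) - 27) - 2341 = (((1 + 2) + 15*(-13)) - 27) - 2341 = ((3 - 195) - 27) - 2341 = (-192 - 27) - 2341 = -219 - 2341 = -2560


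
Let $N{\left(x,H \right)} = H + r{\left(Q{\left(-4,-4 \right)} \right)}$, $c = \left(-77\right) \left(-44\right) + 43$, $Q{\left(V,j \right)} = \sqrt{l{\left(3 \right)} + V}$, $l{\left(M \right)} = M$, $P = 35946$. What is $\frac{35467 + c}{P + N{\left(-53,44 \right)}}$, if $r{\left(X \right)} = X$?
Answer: $\frac{1399939020}{1295280101} - \frac{38898 i}{1295280101} \approx 1.0808 - 3.0031 \cdot 10^{-5} i$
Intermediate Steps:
$Q{\left(V,j \right)} = \sqrt{3 + V}$
$c = 3431$ ($c = 3388 + 43 = 3431$)
$N{\left(x,H \right)} = i + H$ ($N{\left(x,H \right)} = H + \sqrt{3 - 4} = H + \sqrt{-1} = H + i = i + H$)
$\frac{35467 + c}{P + N{\left(-53,44 \right)}} = \frac{35467 + 3431}{35946 + \left(i + 44\right)} = \frac{38898}{35946 + \left(44 + i\right)} = \frac{38898}{35990 + i} = 38898 \frac{35990 - i}{1295280101} = \frac{38898 \left(35990 - i\right)}{1295280101}$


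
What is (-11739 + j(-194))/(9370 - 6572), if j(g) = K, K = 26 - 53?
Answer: -5883/1399 ≈ -4.2051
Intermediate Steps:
K = -27
j(g) = -27
(-11739 + j(-194))/(9370 - 6572) = (-11739 - 27)/(9370 - 6572) = -11766/2798 = -11766*1/2798 = -5883/1399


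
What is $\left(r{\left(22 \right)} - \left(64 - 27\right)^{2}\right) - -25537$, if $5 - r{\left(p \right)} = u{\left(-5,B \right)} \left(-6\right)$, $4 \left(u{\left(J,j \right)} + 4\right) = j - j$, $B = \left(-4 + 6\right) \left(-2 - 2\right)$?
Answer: $24149$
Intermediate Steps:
$B = -8$ ($B = 2 \left(-4\right) = -8$)
$u{\left(J,j \right)} = -4$ ($u{\left(J,j \right)} = -4 + \frac{j - j}{4} = -4 + \frac{1}{4} \cdot 0 = -4 + 0 = -4$)
$r{\left(p \right)} = -19$ ($r{\left(p \right)} = 5 - \left(-4\right) \left(-6\right) = 5 - 24 = -19$)
$\left(r{\left(22 \right)} - \left(64 - 27\right)^{2}\right) - -25537 = \left(-19 - \left(64 - 27\right)^{2}\right) - -25537 = \left(-19 - 37^{2}\right) + 25537 = \left(-19 - 1369\right) + 25537 = -1388 + 25537 = 24149$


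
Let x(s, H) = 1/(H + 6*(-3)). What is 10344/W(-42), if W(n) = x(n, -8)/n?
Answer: 11295648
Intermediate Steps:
x(s, H) = 1/(-18 + H) (x(s, H) = 1/(H - 18) = 1/(-18 + H))
W(n) = -1/(26*n) (W(n) = 1/((-18 - 8)*n) = 1/((-26)*n) = -1/(26*n))
10344/W(-42) = 10344/((-1/26/(-42))) = 10344/((-1/26*(-1/42))) = 10344/(1/1092) = 10344*1092 = 11295648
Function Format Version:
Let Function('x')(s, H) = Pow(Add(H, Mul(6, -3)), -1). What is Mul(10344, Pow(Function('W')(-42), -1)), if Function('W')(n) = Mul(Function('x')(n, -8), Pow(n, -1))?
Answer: 11295648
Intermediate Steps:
Function('x')(s, H) = Pow(Add(-18, H), -1) (Function('x')(s, H) = Pow(Add(H, -18), -1) = Pow(Add(-18, H), -1))
Function('W')(n) = Mul(Rational(-1, 26), Pow(n, -1)) (Function('W')(n) = Mul(Pow(Add(-18, -8), -1), Pow(n, -1)) = Mul(Pow(-26, -1), Pow(n, -1)) = Mul(Rational(-1, 26), Pow(n, -1)))
Mul(10344, Pow(Function('W')(-42), -1)) = Mul(10344, Pow(Mul(Rational(-1, 26), Pow(-42, -1)), -1)) = Mul(10344, Pow(Mul(Rational(-1, 26), Rational(-1, 42)), -1)) = Mul(10344, Pow(Rational(1, 1092), -1)) = Mul(10344, 1092) = 11295648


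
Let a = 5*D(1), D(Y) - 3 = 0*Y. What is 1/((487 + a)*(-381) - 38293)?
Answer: -1/229555 ≈ -4.3563e-6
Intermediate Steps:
D(Y) = 3 (D(Y) = 3 + 0*Y = 3 + 0 = 3)
a = 15 (a = 5*3 = 15)
1/((487 + a)*(-381) - 38293) = 1/((487 + 15)*(-381) - 38293) = 1/(502*(-381) - 38293) = 1/(-191262 - 38293) = 1/(-229555) = -1/229555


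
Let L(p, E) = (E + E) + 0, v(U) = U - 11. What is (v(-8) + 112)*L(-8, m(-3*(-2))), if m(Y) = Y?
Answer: 1116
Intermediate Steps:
v(U) = -11 + U
L(p, E) = 2*E (L(p, E) = 2*E + 0 = 2*E)
(v(-8) + 112)*L(-8, m(-3*(-2))) = ((-11 - 8) + 112)*(2*(-3*(-2))) = (-19 + 112)*(2*6) = 93*12 = 1116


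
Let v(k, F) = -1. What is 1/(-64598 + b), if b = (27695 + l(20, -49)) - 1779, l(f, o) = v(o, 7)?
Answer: -1/38683 ≈ -2.5851e-5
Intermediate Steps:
l(f, o) = -1
b = 25915 (b = (27695 - 1) - 1779 = 27694 - 1779 = 25915)
1/(-64598 + b) = 1/(-64598 + 25915) = 1/(-38683) = -1/38683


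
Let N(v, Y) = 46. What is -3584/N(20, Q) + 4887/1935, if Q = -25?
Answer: -372791/4945 ≈ -75.387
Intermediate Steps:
-3584/N(20, Q) + 4887/1935 = -3584/46 + 4887/1935 = -3584*1/46 + 4887*(1/1935) = -1792/23 + 543/215 = -372791/4945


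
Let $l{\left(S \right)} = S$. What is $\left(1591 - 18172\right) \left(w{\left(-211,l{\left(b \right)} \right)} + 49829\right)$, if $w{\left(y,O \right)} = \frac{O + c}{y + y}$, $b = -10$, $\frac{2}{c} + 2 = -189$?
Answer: $- \frac{33297292420785}{40301} \approx -8.2622 \cdot 10^{8}$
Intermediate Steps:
$c = - \frac{2}{191}$ ($c = \frac{2}{-2 - 189} = \frac{2}{-191} = 2 \left(- \frac{1}{191}\right) = - \frac{2}{191} \approx -0.010471$)
$w{\left(y,O \right)} = \frac{- \frac{2}{191} + O}{2 y}$ ($w{\left(y,O \right)} = \frac{O - \frac{2}{191}}{y + y} = \frac{- \frac{2}{191} + O}{2 y}$)
$\left(1591 - 18172\right) \left(w{\left(-211,l{\left(b \right)} \right)} + 49829\right) = \left(1591 - 18172\right) \left(\frac{-2 + 191 \left(-10\right)}{382 \left(-211\right)} + 49829\right) = - 16581 \left(\frac{1}{382} \left(- \frac{1}{211}\right) \left(-2 - 1910\right) + 49829\right) = - 16581 \left(\frac{1}{382} \left(- \frac{1}{211}\right) \left(-1912\right) + 49829\right) = - 16581 \left(\frac{956}{40301} + 49829\right) = \left(-16581\right) \frac{2008159485}{40301} = - \frac{33297292420785}{40301}$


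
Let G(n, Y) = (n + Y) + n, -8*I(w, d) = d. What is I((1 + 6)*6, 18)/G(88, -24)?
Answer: -9/608 ≈ -0.014803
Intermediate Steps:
I(w, d) = -d/8
G(n, Y) = Y + 2*n (G(n, Y) = (Y + n) + n = Y + 2*n)
I((1 + 6)*6, 18)/G(88, -24) = (-⅛*18)/(-24 + 2*88) = -9/(4*(-24 + 176)) = -9/4/152 = -9/4*1/152 = -9/608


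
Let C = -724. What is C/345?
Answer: -724/345 ≈ -2.0985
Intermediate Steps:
C/345 = -724/345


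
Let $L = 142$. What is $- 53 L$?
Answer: $-7526$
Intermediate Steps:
$- 53 L = \left(-53\right) 142 = -7526$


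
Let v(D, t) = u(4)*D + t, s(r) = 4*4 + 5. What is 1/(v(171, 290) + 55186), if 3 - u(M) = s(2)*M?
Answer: 1/41625 ≈ 2.4024e-5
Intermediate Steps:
s(r) = 21 (s(r) = 16 + 5 = 21)
u(M) = 3 - 21*M
v(D, t) = t - 81*D (v(D, t) = (3 - 21*4)*D + t = (3 - 84)*D + t = -81*D + t = t - 81*D)
1/(v(171, 290) + 55186) = 1/((290 - 81*171) + 55186) = 1/((290 - 13851) + 55186) = 1/(-13561 + 55186) = 1/41625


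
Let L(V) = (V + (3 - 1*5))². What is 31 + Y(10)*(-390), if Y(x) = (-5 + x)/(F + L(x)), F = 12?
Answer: 203/38 ≈ 5.3421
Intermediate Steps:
L(V) = (-2 + V)² (L(V) = (V + (3 - 5))² = (V - 2)² = (-2 + V)²)
Y(x) = (-5 + x)/(12 + (-2 + x)²)
31 + Y(10)*(-390) = 31 + ((-5 + 10)/(12 + (-2 + 10)²))*(-390) = 31 + (5/(12 + 8²))*(-390) = 31 + (5/(12 + 64))*(-390) = 31 + (5/76)*(-390) = 31 - 975/38 = 203/38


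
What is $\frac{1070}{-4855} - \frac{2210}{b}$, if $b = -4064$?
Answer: $\frac{638107}{1973072} \approx 0.32341$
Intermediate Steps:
$\frac{1070}{-4855} - \frac{2210}{b} = \frac{1070}{-4855} - \frac{2210}{-4064} = 1070 \left(- \frac{1}{4855}\right) - - \frac{1105}{2032} = - \frac{214}{971} + \frac{1105}{2032} = \frac{638107}{1973072}$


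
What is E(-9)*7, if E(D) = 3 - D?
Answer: 84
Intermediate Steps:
E(-9)*7 = (3 - 1*(-9))*7 = (3 + 9)*7 = 12*7 = 84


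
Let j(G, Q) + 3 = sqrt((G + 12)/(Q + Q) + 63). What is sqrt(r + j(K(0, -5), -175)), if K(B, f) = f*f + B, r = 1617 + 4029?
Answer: sqrt(27650700 + 70*sqrt(308182))/70 ≈ 75.173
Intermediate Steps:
r = 5646
K(B, f) = B + f**2 (K(B, f) = f**2 + B = B + f**2)
j(G, Q) = -3 + sqrt(63 + (12 + G)/(2*Q)) (j(G, Q) = -3 + sqrt((G + 12)/(Q + Q) + 63) = -3 + sqrt((12 + G)/((2*Q)) + 63) = -3 + sqrt((12 + G)*(1/(2*Q)) + 63) = -3 + sqrt((12 + G)/(2*Q) + 63) = -3 + sqrt(63 + (12 + G)/(2*Q)))
sqrt(r + j(K(0, -5), -175)) = sqrt(5646 + (-3 + sqrt(2)*sqrt((12 + (0 + (-5)**2) + 126*(-175))/(-175))/2)) = sqrt(5646 + (-3 + sqrt(2)*sqrt(-(12 + (0 + 25) - 22050)/175)/2)) = sqrt(5646 + (-3 + sqrt(2)*sqrt(-(12 + 25 - 22050)/175)/2)) = sqrt(5646 + (-3 + sqrt(2)*sqrt(-1/175*(-22013))/2)) = sqrt(5646 + (-3 + sqrt(2)*sqrt(22013/175)/2)) = sqrt(5646 + (-3 + sqrt(2)*(sqrt(154091)/35)/2)) = sqrt(5646 + (-3 + sqrt(308182)/70)) = sqrt(5643 + sqrt(308182)/70)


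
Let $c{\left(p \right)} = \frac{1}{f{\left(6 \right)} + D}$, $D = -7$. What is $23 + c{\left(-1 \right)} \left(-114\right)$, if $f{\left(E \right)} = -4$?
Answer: $\frac{367}{11} \approx 33.364$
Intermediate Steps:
$c{\left(p \right)} = - \frac{1}{11}$ ($c{\left(p \right)} = \frac{1}{-4 - 7} = \frac{1}{-11} = - \frac{1}{11}$)
$23 + c{\left(-1 \right)} \left(-114\right) = 23 - - \frac{114}{11} = 23 + \frac{114}{11} = \frac{367}{11}$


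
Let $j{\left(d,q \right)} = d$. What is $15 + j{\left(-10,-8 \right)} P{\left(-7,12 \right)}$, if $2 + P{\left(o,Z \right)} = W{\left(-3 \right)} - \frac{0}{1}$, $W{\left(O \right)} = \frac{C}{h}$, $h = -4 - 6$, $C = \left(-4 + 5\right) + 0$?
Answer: $36$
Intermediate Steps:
$C = 1$ ($C = 1 + 0 = 1$)
$h = -10$ ($h = -4 - 6 = -10$)
$W{\left(O \right)} = - \frac{1}{10}$ ($W{\left(O \right)} = 1 \frac{1}{-10} = 1 \left(- \frac{1}{10}\right) = - \frac{1}{10}$)
$P{\left(o,Z \right)} = - \frac{21}{10}$ ($P{\left(o,Z \right)} = -2 - \left(\frac{1}{10} + \frac{0}{1}\right) = -2 - \left(\frac{1}{10} + 0 \cdot 1\right) = -2 - \frac{1}{10} = - \frac{21}{10}$)
$15 + j{\left(-10,-8 \right)} P{\left(-7,12 \right)} = 15 - -21 = 15 + 21 = 36$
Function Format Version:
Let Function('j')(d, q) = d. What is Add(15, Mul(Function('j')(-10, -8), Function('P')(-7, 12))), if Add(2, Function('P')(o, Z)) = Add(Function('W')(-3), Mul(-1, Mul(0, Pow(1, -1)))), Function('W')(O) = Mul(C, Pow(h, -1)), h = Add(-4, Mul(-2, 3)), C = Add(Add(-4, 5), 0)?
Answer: 36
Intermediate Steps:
C = 1 (C = Add(1, 0) = 1)
h = -10 (h = Add(-4, -6) = -10)
Function('W')(O) = Rational(-1, 10) (Function('W')(O) = Mul(1, Pow(-10, -1)) = Mul(1, Rational(-1, 10)) = Rational(-1, 10))
Function('P')(o, Z) = Rational(-21, 10) (Function('P')(o, Z) = Add(-2, Add(Rational(-1, 10), Mul(-1, Mul(0, Pow(1, -1))))) = Add(-2, Add(Rational(-1, 10), Mul(-1, Mul(0, 1)))) = Add(-2, Add(Rational(-1, 10), Mul(-1, 0))) = Add(-2, Add(Rational(-1, 10), 0)) = Add(-2, Rational(-1, 10)) = Rational(-21, 10))
Add(15, Mul(Function('j')(-10, -8), Function('P')(-7, 12))) = Add(15, Mul(-10, Rational(-21, 10))) = Add(15, 21) = 36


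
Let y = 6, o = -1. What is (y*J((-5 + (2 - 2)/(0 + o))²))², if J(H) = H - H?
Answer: 0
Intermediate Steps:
J(H) = 0
(y*J((-5 + (2 - 2)/(0 + o))²))² = (6*0)² = 0² = 0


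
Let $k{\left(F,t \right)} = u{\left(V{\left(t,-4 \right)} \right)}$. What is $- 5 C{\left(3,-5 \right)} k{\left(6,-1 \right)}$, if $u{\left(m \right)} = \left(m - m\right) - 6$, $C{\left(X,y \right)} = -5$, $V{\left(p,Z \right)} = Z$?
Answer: $-150$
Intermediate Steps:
$u{\left(m \right)} = -6$ ($u{\left(m \right)} = 0 - 6 = -6$)
$k{\left(F,t \right)} = -6$
$- 5 C{\left(3,-5 \right)} k{\left(6,-1 \right)} = \left(-5\right) \left(-5\right) \left(-6\right) = 25 \left(-6\right) = -150$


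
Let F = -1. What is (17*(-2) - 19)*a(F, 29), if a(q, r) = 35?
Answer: -1855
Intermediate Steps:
(17*(-2) - 19)*a(F, 29) = (17*(-2) - 19)*35 = (-34 - 19)*35 = -53*35 = -1855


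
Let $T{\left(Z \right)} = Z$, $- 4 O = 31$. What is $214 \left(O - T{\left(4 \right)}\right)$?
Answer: $- \frac{5029}{2} \approx -2514.5$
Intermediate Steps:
$O = - \frac{31}{4}$ ($O = \left(- \frac{1}{4}\right) 31 = - \frac{31}{4} \approx -7.75$)
$214 \left(O - T{\left(4 \right)}\right) = 214 \left(- \frac{31}{4} - 4\right) = 214 \left(- \frac{47}{4}\right) = - \frac{5029}{2}$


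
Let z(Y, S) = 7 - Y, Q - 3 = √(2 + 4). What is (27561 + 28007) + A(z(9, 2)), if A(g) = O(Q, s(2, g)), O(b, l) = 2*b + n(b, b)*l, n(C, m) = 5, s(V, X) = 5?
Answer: 55599 + 2*√6 ≈ 55604.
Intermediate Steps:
Q = 3 + √6 (Q = 3 + √(2 + 4) = 3 + √6 ≈ 5.4495)
O(b, l) = 2*b + 5*l
A(g) = 31 + 2*√6 (A(g) = 2*(3 + √6) + 5*5 = (6 + 2*√6) + 25 = 31 + 2*√6)
(27561 + 28007) + A(z(9, 2)) = (27561 + 28007) + (31 + 2*√6) = 55568 + (31 + 2*√6) = 55599 + 2*√6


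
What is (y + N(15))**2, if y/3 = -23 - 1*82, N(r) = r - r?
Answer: 99225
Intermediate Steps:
N(r) = 0
y = -315 (y = 3*(-23 - 1*82) = 3*(-23 - 82) = 3*(-105) = -315)
(y + N(15))**2 = (-315 + 0)**2 = (-315)**2 = 99225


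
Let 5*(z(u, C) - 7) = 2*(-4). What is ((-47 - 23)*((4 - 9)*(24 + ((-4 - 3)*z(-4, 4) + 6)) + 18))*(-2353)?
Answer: 9388470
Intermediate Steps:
z(u, C) = 27/5 (z(u, C) = 7 + (2*(-4))/5 = 7 + (1/5)*(-8) = 7 - 8/5 = 27/5)
((-47 - 23)*((4 - 9)*(24 + ((-4 - 3)*z(-4, 4) + 6)) + 18))*(-2353) = ((-47 - 23)*((4 - 9)*(24 + ((-4 - 3)*(27/5) + 6)) + 18))*(-2353) = -70*(-5*(24 + (-7*27/5 + 6)) + 18)*(-2353) = -70*(-5*(24 + (-189/5 + 6)) + 18)*(-2353) = -70*(-5*(24 - 159/5) + 18)*(-2353) = -70*(-5*(-39/5) + 18)*(-2353) = -70*(39 + 18)*(-2353) = -70*57*(-2353) = -3990*(-2353) = 9388470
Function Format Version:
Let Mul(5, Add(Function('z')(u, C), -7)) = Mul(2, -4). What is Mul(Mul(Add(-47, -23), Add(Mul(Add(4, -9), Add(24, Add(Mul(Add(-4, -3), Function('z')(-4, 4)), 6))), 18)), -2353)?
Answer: 9388470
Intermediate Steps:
Function('z')(u, C) = Rational(27, 5) (Function('z')(u, C) = Add(7, Mul(Rational(1, 5), Mul(2, -4))) = Add(7, Mul(Rational(1, 5), -8)) = Add(7, Rational(-8, 5)) = Rational(27, 5))
Mul(Mul(Add(-47, -23), Add(Mul(Add(4, -9), Add(24, Add(Mul(Add(-4, -3), Function('z')(-4, 4)), 6))), 18)), -2353) = Mul(Mul(Add(-47, -23), Add(Mul(Add(4, -9), Add(24, Add(Mul(Add(-4, -3), Rational(27, 5)), 6))), 18)), -2353) = Mul(Mul(-70, Add(Mul(-5, Add(24, Add(Mul(-7, Rational(27, 5)), 6))), 18)), -2353) = Mul(Mul(-70, Add(Mul(-5, Add(24, Add(Rational(-189, 5), 6))), 18)), -2353) = Mul(Mul(-70, Add(Mul(-5, Add(24, Rational(-159, 5))), 18)), -2353) = Mul(Mul(-70, Add(Mul(-5, Rational(-39, 5)), 18)), -2353) = Mul(Mul(-70, Add(39, 18)), -2353) = Mul(Mul(-70, 57), -2353) = Mul(-3990, -2353) = 9388470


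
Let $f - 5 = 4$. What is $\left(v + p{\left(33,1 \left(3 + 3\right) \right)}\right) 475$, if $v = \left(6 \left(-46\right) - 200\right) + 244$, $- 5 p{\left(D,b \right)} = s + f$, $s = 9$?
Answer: $-111910$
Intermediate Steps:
$f = 9$ ($f = 5 + 4 = 9$)
$p{\left(D,b \right)} = - \frac{18}{5}$ ($p{\left(D,b \right)} = - \frac{9 + 9}{5} = \left(- \frac{1}{5}\right) 18 = - \frac{18}{5}$)
$v = -232$ ($v = \left(-276 - 200\right) + 244 = -476 + 244 = -232$)
$\left(v + p{\left(33,1 \left(3 + 3\right) \right)}\right) 475 = \left(-232 - \frac{18}{5}\right) 475 = \left(- \frac{1178}{5}\right) 475 = -111910$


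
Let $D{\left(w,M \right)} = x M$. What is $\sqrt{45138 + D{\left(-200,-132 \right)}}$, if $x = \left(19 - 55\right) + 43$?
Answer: $\sqrt{44214} \approx 210.27$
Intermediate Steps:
$x = 7$ ($x = -36 + 43 = 7$)
$D{\left(w,M \right)} = 7 M$
$\sqrt{45138 + D{\left(-200,-132 \right)}} = \sqrt{45138 + 7 \left(-132\right)} = \sqrt{45138 - 924} = \sqrt{44214}$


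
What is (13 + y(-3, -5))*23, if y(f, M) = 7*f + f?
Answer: -253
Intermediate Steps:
y(f, M) = 8*f
(13 + y(-3, -5))*23 = (13 + 8*(-3))*23 = (13 - 24)*23 = -11*23 = -253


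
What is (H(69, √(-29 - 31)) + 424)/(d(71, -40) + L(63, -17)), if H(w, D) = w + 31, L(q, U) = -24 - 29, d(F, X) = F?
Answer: 262/9 ≈ 29.111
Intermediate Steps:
L(q, U) = -53
H(w, D) = 31 + w
(H(69, √(-29 - 31)) + 424)/(d(71, -40) + L(63, -17)) = ((31 + 69) + 424)/(71 - 53) = (100 + 424)/18 = 524*(1/18) = 262/9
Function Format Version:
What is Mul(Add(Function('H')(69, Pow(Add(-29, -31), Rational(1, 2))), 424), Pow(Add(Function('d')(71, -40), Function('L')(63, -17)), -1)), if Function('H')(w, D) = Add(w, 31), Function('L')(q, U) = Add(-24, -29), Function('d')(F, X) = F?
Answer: Rational(262, 9) ≈ 29.111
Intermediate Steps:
Function('L')(q, U) = -53
Function('H')(w, D) = Add(31, w)
Mul(Add(Function('H')(69, Pow(Add(-29, -31), Rational(1, 2))), 424), Pow(Add(Function('d')(71, -40), Function('L')(63, -17)), -1)) = Mul(Add(Add(31, 69), 424), Pow(Add(71, -53), -1)) = Mul(Add(100, 424), Pow(18, -1)) = Mul(524, Rational(1, 18)) = Rational(262, 9)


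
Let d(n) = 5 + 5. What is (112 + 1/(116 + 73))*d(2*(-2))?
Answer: 211690/189 ≈ 1120.1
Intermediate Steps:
d(n) = 10
(112 + 1/(116 + 73))*d(2*(-2)) = (112 + 1/(116 + 73))*10 = (112 + 1/189)*10 = (21169/189)*10 = 211690/189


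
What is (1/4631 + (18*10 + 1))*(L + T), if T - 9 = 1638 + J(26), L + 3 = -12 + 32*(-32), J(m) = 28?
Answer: 533102832/4631 ≈ 1.1512e+5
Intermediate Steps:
L = -1039 (L = -3 + (-12 + 32*(-32)) = -3 + (-12 - 1024) = -3 - 1036 = -1039)
T = 1675 (T = 9 + (1638 + 28) = 9 + 1666 = 1675)
(1/4631 + (18*10 + 1))*(L + T) = (1/4631 + (18*10 + 1))*(-1039 + 1675) = (1/4631 + (180 + 1))*636 = (1/4631 + 181)*636 = (838212/4631)*636 = 533102832/4631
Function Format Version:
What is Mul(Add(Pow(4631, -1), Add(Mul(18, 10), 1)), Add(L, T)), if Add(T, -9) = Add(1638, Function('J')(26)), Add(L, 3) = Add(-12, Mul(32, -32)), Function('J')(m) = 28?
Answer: Rational(533102832, 4631) ≈ 1.1512e+5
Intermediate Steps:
L = -1039 (L = Add(-3, Add(-12, Mul(32, -32))) = Add(-3, Add(-12, -1024)) = Add(-3, -1036) = -1039)
T = 1675 (T = Add(9, Add(1638, 28)) = Add(9, 1666) = 1675)
Mul(Add(Pow(4631, -1), Add(Mul(18, 10), 1)), Add(L, T)) = Mul(Add(Pow(4631, -1), Add(Mul(18, 10), 1)), Add(-1039, 1675)) = Mul(Add(Rational(1, 4631), Add(180, 1)), 636) = Mul(Add(Rational(1, 4631), 181), 636) = Mul(Rational(838212, 4631), 636) = Rational(533102832, 4631)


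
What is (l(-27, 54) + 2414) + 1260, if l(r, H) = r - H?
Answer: 3593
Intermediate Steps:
(l(-27, 54) + 2414) + 1260 = ((-27 - 1*54) + 2414) + 1260 = ((-27 - 54) + 2414) + 1260 = (-81 + 2414) + 1260 = 2333 + 1260 = 3593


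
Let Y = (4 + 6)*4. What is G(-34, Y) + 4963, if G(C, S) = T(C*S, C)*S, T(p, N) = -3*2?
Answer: 4723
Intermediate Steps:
T(p, N) = -6
Y = 40 (Y = 10*4 = 40)
G(C, S) = -6*S
G(-34, Y) + 4963 = -6*40 + 4963 = -240 + 4963 = 4723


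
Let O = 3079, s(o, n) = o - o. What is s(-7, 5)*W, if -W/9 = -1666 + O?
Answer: 0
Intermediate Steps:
s(o, n) = 0
W = -12717 (W = -9*(-1666 + 3079) = -9*1413 = -12717)
s(-7, 5)*W = 0*(-12717) = 0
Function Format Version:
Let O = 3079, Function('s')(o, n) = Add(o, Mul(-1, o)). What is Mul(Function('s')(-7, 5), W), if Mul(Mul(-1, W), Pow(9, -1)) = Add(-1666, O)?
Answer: 0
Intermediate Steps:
Function('s')(o, n) = 0
W = -12717 (W = Mul(-9, Add(-1666, 3079)) = Mul(-9, 1413) = -12717)
Mul(Function('s')(-7, 5), W) = Mul(0, -12717) = 0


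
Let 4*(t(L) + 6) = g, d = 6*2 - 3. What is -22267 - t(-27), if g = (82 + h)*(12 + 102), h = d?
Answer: -49709/2 ≈ -24855.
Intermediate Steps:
d = 9 (d = 12 - 3 = 9)
h = 9
g = 10374 (g = (82 + 9)*(12 + 102) = 91*114 = 10374)
t(L) = 5175/2 (t(L) = -6 + (¼)*10374 = -6 + 5187/2 = 5175/2)
-22267 - t(-27) = -22267 - 1*5175/2 = -22267 - 5175/2 = -49709/2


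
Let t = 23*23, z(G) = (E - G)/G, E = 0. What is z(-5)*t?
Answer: -529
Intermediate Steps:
z(G) = -1 (z(G) = (0 - G)/G = (-G)/G = -1)
t = 529
z(-5)*t = -1*529 = -529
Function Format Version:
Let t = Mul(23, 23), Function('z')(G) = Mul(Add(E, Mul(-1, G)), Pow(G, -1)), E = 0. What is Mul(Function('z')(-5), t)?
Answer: -529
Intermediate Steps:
Function('z')(G) = -1 (Function('z')(G) = Mul(Add(0, Mul(-1, G)), Pow(G, -1)) = Mul(Mul(-1, G), Pow(G, -1)) = -1)
t = 529
Mul(Function('z')(-5), t) = Mul(-1, 529) = -529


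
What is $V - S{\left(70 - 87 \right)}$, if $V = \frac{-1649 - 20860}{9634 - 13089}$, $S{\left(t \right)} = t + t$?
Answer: $\frac{139979}{3455} \approx 40.515$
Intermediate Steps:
$S{\left(t \right)} = 2 t$
$V = \frac{22509}{3455}$ ($V = - \frac{22509}{-3455} = \left(-22509\right) \left(- \frac{1}{3455}\right) = \frac{22509}{3455} \approx 6.5149$)
$V - S{\left(70 - 87 \right)} = \frac{22509}{3455} - 2 \left(70 - 87\right) = \frac{22509}{3455} - 2 \left(-17\right) = \frac{22509}{3455} - -34 = \frac{22509}{3455} + 34 = \frac{139979}{3455}$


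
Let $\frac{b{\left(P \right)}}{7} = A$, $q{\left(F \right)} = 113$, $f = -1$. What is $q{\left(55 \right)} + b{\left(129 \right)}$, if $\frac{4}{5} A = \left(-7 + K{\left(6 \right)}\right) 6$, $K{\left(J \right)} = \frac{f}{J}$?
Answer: $- \frac{1053}{4} \approx -263.25$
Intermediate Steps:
$K{\left(J \right)} = - \frac{1}{J}$
$A = - \frac{215}{4}$ ($A = \frac{5 \left(-7 - \frac{1}{6}\right) 6}{4} = \frac{5 \left(\left(- \frac{43}{6}\right) 6\right)}{4} = \frac{5}{4} \left(-43\right) = - \frac{215}{4} \approx -53.75$)
$b{\left(P \right)} = - \frac{1505}{4}$ ($b{\left(P \right)} = 7 \left(- \frac{215}{4}\right) = - \frac{1505}{4}$)
$q{\left(55 \right)} + b{\left(129 \right)} = 113 - \frac{1505}{4} = - \frac{1053}{4}$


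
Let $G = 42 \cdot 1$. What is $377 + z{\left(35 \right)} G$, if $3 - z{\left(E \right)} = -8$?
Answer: $839$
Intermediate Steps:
$z{\left(E \right)} = 11$ ($z{\left(E \right)} = 3 - -8 = 3 + 8 = 11$)
$G = 42$
$377 + z{\left(35 \right)} G = 377 + 11 \cdot 42 = 377 + 462 = 839$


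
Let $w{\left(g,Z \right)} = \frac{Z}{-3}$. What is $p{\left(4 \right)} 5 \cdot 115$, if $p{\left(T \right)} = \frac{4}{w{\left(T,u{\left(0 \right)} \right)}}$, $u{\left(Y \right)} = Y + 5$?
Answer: $-1380$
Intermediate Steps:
$u{\left(Y \right)} = 5 + Y$
$w{\left(g,Z \right)} = - \frac{Z}{3}$ ($w{\left(g,Z \right)} = Z \left(- \frac{1}{3}\right) = - \frac{Z}{3}$)
$p{\left(T \right)} = - \frac{12}{5}$ ($p{\left(T \right)} = \frac{4}{\left(- \frac{1}{3}\right) \left(5 + 0\right)} = \frac{4}{\left(- \frac{1}{3}\right) 5} = \frac{4}{- \frac{5}{3}} = 4 \left(- \frac{3}{5}\right) = - \frac{12}{5}$)
$p{\left(4 \right)} 5 \cdot 115 = \left(- \frac{12}{5}\right) 5 \cdot 115 = \left(-12\right) 115 = -1380$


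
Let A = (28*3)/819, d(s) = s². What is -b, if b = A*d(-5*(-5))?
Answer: -2500/39 ≈ -64.103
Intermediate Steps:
A = 4/39 (A = 84*(1/819) = 4/39 ≈ 0.10256)
b = 2500/39 (b = 4*(-5*(-5))²/39 = (4/39)*25² = (4/39)*625 = 2500/39 ≈ 64.103)
-b = -1*2500/39 = -2500/39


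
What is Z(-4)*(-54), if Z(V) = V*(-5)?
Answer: -1080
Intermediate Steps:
Z(V) = -5*V
Z(-4)*(-54) = -5*(-4)*(-54) = 20*(-54) = -1080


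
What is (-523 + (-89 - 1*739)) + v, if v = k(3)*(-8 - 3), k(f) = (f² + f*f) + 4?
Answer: -1593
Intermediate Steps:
k(f) = 4 + 2*f² (k(f) = (f² + f²) + 4 = 2*f² + 4 = 4 + 2*f²)
v = -242 (v = (4 + 2*3²)*(-8 - 3) = (4 + 2*9)*(-11) = (4 + 18)*(-11) = 22*(-11) = -242)
(-523 + (-89 - 1*739)) + v = (-523 + (-89 - 1*739)) - 242 = (-523 + (-89 - 739)) - 242 = (-523 - 828) - 242 = -1351 - 242 = -1593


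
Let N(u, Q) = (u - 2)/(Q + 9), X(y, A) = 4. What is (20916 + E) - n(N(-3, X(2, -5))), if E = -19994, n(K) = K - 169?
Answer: 14188/13 ≈ 1091.4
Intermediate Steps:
N(u, Q) = (-2 + u)/(9 + Q)
n(K) = -169 + K
(20916 + E) - n(N(-3, X(2, -5))) = (20916 - 19994) - (-169 + (-2 - 3)/(9 + 4)) = 922 - (-169 - 5/13) = 922 - 1*(-2202/13) = 922 + 2202/13 = 14188/13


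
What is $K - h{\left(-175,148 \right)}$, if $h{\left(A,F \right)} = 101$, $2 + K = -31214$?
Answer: $-31317$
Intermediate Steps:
$K = -31216$ ($K = -2 - 31214 = -31216$)
$K - h{\left(-175,148 \right)} = -31216 - 101 = -31317$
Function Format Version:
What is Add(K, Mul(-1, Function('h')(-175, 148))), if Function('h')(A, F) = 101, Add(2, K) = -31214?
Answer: -31317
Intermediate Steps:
K = -31216 (K = Add(-2, -31214) = -31216)
Add(K, Mul(-1, Function('h')(-175, 148))) = Add(-31216, Mul(-1, 101)) = Add(-31216, -101) = -31317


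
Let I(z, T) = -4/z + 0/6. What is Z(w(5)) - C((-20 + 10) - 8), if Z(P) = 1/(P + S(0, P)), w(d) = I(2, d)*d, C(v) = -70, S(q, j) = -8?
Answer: 1259/18 ≈ 69.944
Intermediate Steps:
I(z, T) = -4/z (I(z, T) = -4/z + 0*(1/6) = -4/z + 0 = -4/z)
w(d) = -2*d (w(d) = (-4/2)*d = (-4*1/2)*d = -2*d)
Z(P) = 1/(-8 + P) (Z(P) = 1/(P - 8) = 1/(-8 + P))
Z(w(5)) - C((-20 + 10) - 8) = 1/(-8 - 2*5) - 1*(-70) = 1/(-8 - 10) + 70 = 1/(-18) + 70 = -1/18 + 70 = 1259/18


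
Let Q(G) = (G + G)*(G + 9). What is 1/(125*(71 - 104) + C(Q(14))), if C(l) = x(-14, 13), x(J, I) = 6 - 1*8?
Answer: -1/4127 ≈ -0.00024231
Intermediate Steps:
x(J, I) = -2 (x(J, I) = 6 - 8 = -2)
Q(G) = 2*G*(9 + G) (Q(G) = (2*G)*(9 + G) = 2*G*(9 + G))
C(l) = -2
1/(125*(71 - 104) + C(Q(14))) = 1/(125*(71 - 104) - 2) = 1/(125*(-33) - 2) = 1/(-4125 - 2) = 1/(-4127) = -1/4127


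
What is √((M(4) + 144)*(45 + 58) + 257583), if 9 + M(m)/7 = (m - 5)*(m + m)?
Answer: √260158 ≈ 510.06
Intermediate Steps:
M(m) = -63 + 14*m*(-5 + m) (M(m) = -63 + 7*((m - 5)*(m + m)) = -63 + 7*((-5 + m)*(2*m)) = -63 + 7*(2*m*(-5 + m)) = -63 + 14*m*(-5 + m))
√((M(4) + 144)*(45 + 58) + 257583) = √(((-63 - 70*4 + 14*4²) + 144)*(45 + 58) + 257583) = √(((-63 - 280 + 14*16) + 144)*103 + 257583) = √(((-63 - 280 + 224) + 144)*103 + 257583) = √((-119 + 144)*103 + 257583) = √(25*103 + 257583) = √(2575 + 257583) = √260158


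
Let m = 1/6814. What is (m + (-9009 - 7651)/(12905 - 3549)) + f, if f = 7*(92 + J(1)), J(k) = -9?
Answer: 9231568655/15937946 ≈ 579.22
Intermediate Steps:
m = 1/6814 ≈ 0.00014676
f = 581 (f = 7*(92 - 9) = 7*83 = 581)
(m + (-9009 - 7651)/(12905 - 3549)) + f = (1/6814 + (-9009 - 7651)/(12905 - 3549)) + 581 = (1/6814 - 16660/9356) + 581 = (1/6814 - 16660*1/9356) + 581 = (1/6814 - 4165/2339) + 581 = -28377971/15937946 + 581 = 9231568655/15937946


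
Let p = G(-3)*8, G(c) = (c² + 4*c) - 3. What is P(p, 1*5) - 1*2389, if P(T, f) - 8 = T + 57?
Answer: -2372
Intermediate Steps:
G(c) = -3 + c² + 4*c
p = -48 (p = (-3 + (-3)² + 4*(-3))*8 = (-3 + 9 - 12)*8 = -6*8 = -48)
P(T, f) = 65 + T (P(T, f) = 8 + (T + 57) = 8 + (57 + T) = 65 + T)
P(p, 1*5) - 1*2389 = (65 - 48) - 1*2389 = 17 - 2389 = -2372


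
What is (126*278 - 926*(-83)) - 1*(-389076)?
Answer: 500962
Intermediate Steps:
(126*278 - 926*(-83)) - 1*(-389076) = (35028 - 1*(-76858)) + 389076 = (35028 + 76858) + 389076 = 111886 + 389076 = 500962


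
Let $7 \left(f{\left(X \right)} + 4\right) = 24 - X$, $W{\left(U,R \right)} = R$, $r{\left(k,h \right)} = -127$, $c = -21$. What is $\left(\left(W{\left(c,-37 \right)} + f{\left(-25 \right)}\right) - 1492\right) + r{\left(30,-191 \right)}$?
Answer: $-1653$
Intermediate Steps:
$f{\left(X \right)} = - \frac{4}{7} - \frac{X}{7}$ ($f{\left(X \right)} = -4 + \frac{24 - X}{7} = -4 - \left(- \frac{24}{7} + \frac{X}{7}\right) = - \frac{4}{7} - \frac{X}{7}$)
$\left(\left(W{\left(c,-37 \right)} + f{\left(-25 \right)}\right) - 1492\right) + r{\left(30,-191 \right)} = \left(\left(-37 - -3\right) - 1492\right) - 127 = \left(\left(-37 + \left(- \frac{4}{7} + \frac{25}{7}\right)\right) - 1492\right) - 127 = \left(\left(-37 + 3\right) - 1492\right) - 127 = \left(-34 - 1492\right) - 127 = -1526 - 127 = -1653$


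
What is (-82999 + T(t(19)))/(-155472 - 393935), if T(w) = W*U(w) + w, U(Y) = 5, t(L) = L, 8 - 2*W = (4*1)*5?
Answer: 83010/549407 ≈ 0.15109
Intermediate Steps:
W = -6 (W = 4 - 4*1*5/2 = 4 - 2*5 = 4 - ½*20 = 4 - 10 = -6)
T(w) = -30 + w (T(w) = -6*5 + w = -30 + w)
(-82999 + T(t(19)))/(-155472 - 393935) = (-82999 + (-30 + 19))/(-155472 - 393935) = (-82999 - 11)/(-549407) = -83010*(-1/549407) = 83010/549407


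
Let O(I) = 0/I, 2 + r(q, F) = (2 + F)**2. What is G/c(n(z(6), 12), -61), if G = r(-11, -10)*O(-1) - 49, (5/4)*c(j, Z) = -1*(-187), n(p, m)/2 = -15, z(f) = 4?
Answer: -245/748 ≈ -0.32754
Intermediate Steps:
n(p, m) = -30 (n(p, m) = 2*(-15) = -30)
c(j, Z) = 748/5 (c(j, Z) = 4*(-1*(-187))/5 = (4/5)*187 = 748/5)
r(q, F) = -2 + (2 + F)**2
O(I) = 0
G = -49 (G = (-2 + (2 - 10)**2)*0 - 49 = (-2 + (-8)**2)*0 - 49 = (-2 + 64)*0 - 49 = 62*0 - 49 = 0 - 49 = -49)
G/c(n(z(6), 12), -61) = -49/748/5 = -49*5/748 = -245/748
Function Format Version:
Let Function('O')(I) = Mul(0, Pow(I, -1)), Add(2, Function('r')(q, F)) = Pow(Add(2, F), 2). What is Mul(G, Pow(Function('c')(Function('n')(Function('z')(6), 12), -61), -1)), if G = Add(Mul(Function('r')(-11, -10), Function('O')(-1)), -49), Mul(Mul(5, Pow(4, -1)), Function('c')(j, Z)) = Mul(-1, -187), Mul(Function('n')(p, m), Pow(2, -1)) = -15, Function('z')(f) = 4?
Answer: Rational(-245, 748) ≈ -0.32754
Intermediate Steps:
Function('n')(p, m) = -30 (Function('n')(p, m) = Mul(2, -15) = -30)
Function('c')(j, Z) = Rational(748, 5) (Function('c')(j, Z) = Mul(Rational(4, 5), Mul(-1, -187)) = Mul(Rational(4, 5), 187) = Rational(748, 5))
Function('r')(q, F) = Add(-2, Pow(Add(2, F), 2))
Function('O')(I) = 0
G = -49 (G = Add(Mul(Add(-2, Pow(Add(2, -10), 2)), 0), -49) = Add(Mul(Add(-2, Pow(-8, 2)), 0), -49) = Add(Mul(Add(-2, 64), 0), -49) = Add(Mul(62, 0), -49) = Add(0, -49) = -49)
Mul(G, Pow(Function('c')(Function('n')(Function('z')(6), 12), -61), -1)) = Mul(-49, Pow(Rational(748, 5), -1)) = Mul(-49, Rational(5, 748)) = Rational(-245, 748)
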